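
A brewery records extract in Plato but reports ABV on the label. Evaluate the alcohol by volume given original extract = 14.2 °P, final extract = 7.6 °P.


SG = 259/(259 − P);  ABV = (OG − FG)·131.25
OG = 259/(259 − 14.2) = 1.0580
FG = 259/(259 − 7.6) = 1.0302
ABV = (1.0580 − 1.0302)·131.25

3.6456 % ABV


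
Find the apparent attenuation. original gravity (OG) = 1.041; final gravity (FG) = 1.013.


AA = (OG − FG)/(OG − 1) · 100
AA = (1.041 − 1.013)/(1.041 − 1) · 100

68.2927 %


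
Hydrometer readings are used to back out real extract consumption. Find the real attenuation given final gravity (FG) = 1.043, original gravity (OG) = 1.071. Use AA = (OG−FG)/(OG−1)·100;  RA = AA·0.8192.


AA = (1.071 − 1.043)/(1.071 − 1)·100 = 39.4366
RA = 39.4366·0.8192

32.3065 %


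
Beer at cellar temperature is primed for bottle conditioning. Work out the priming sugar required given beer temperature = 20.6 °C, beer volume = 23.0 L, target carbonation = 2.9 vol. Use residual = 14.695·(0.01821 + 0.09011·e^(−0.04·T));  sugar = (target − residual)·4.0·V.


residual = 14.695·(0.01821 + 0.09011·e^(−0.04·20.6)) = 0.8485
sugar = (2.9 − 0.8485)·4.0·23.0

188.7405 g


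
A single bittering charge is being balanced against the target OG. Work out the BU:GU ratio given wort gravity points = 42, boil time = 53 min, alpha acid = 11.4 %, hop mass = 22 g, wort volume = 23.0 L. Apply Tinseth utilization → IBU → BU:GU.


U = 1.65·0.000125^(GP/1000)·(1−e^(−0.04t))/4.15;  IBU = (α/100)·m·U·1000/V;  BU:GU = IBU/GP
U = 1.65·0.000125^(42/1000)·(1−e^(−0.04·53))/4.15 = 0.2399
IBU = (11.4/100)·22·0.2399·1000/23.0 = 26.1561
BU:GU = 26.1561/42

0.6228


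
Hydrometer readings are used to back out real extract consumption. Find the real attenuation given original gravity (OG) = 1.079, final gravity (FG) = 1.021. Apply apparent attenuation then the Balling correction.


AA = (OG−FG)/(OG−1)·100;  RA = AA·0.8192
AA = (1.079 − 1.021)/(1.079 − 1)·100 = 73.4177
RA = 73.4177·0.8192

60.1438 %


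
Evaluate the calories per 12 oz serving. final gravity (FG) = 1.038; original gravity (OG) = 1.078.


ABW = (OG−FG)·131.25·0.79/FG;  °P = 259 − 259/SG (for OG→OE and FG→AE);  RE = 0.1808·OE + 0.8192·AE;  Cal = (6.9·ABW + 4·(RE−0.1))·FG·3.55
ABW = (1.078 − 1.038)·131.25·0.79/1.038 = 3.9957
OE = 259 − 259/1.078 = 18.7403 °P
AE = 259 − 259/1.038 = 9.4817 °P
RE = 0.1808·18.7403 + 0.8192·9.4817 = 11.1556 °P
Cal = (6.9·3.9957 + 4·(11.1556−0.1))·1.038·3.55

264.5488 kcal


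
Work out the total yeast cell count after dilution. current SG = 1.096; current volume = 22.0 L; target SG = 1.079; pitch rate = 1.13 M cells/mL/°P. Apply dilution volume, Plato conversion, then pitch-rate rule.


V_w = V·((SG_c−1)/(SG_t−1)−1);  °P = 259 − 259/SG_t;  cells = rate·(V+V_w)·°P
V_w = 22.0·((1.096−1)/(1.079−1)−1) = 4.7342
V_final = 22.0 + 4.7342 = 26.7342
°P = 259 − 259/1.079 = 18.9629
cells = 1.13·26.7342·18.9629

572.8629 billion cells


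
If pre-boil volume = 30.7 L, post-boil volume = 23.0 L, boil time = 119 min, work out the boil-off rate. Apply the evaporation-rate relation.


rate = (V_pre − V_post) / (t_min/60)
rate = (30.7 − 23.0) / (119/60)

3.8824 L/hr


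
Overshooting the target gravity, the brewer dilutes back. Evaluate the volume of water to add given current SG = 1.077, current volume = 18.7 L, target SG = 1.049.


V_water = V·((SG_curr − 1)/(SG_target − 1) − 1)
V_water = 18.7·((1.077 − 1)/(1.049 − 1) − 1)

10.6857 L


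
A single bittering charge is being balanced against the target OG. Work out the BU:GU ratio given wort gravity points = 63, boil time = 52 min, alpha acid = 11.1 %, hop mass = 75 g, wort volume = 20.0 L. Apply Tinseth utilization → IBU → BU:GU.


U = 1.65·0.000125^(GP/1000)·(1−e^(−0.04t))/4.15;  IBU = (α/100)·m·U·1000/V;  BU:GU = IBU/GP
U = 1.65·0.000125^(63/1000)·(1−e^(−0.04·52))/4.15 = 0.1975
IBU = (11.1/100)·75·0.1975·1000/20.0 = 82.2125
BU:GU = 82.2125/63

1.3050


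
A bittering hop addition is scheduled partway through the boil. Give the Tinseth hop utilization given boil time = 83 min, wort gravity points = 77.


U = 1.65·0.000125^(GP/1000) · (1 − e^(−0.04·t))/4.15
bigness = 1.65·0.000125^(77/1000) = 0.8259
boil_factor = (1 − e^(−0.04·83))/4.15 = 0.2323
U = 0.8259 · 0.2323

0.1918


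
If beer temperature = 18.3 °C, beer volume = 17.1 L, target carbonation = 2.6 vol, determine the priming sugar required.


residual = 14.695·(0.01821 + 0.09011·e^(−0.04·T));  sugar = (target − residual)·4.0·V
residual = 14.695·(0.01821 + 0.09011·e^(−0.04·18.3)) = 0.9044
sugar = (2.6 − 0.9044)·4.0·17.1

115.9757 g


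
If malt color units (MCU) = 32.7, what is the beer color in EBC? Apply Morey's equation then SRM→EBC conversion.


SRM = 1.4922·MCU^0.6859;  EBC = SRM·1.97
SRM = 1.4922·32.7^0.6859 = 16.3176
EBC = 16.3176·1.97

32.1456 EBC


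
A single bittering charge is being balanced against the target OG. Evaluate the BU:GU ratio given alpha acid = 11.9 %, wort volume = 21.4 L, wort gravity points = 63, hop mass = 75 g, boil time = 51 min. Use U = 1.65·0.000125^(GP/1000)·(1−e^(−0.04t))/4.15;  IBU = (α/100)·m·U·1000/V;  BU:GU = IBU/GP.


U = 1.65·0.000125^(63/1000)·(1−e^(−0.04·51))/4.15 = 0.1964
IBU = (11.9/100)·75·0.1964·1000/21.4 = 81.8918
BU:GU = 81.8918/63

1.2999


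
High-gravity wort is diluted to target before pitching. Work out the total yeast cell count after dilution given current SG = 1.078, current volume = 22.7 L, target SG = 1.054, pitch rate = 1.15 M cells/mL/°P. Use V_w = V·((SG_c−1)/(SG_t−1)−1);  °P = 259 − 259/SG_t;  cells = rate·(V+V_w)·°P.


V_w = 22.7·((1.078−1)/(1.054−1)−1) = 10.0889
V_final = 22.7 + 10.0889 = 32.7889
°P = 259 − 259/1.054 = 13.2694
cells = 1.15·32.7889·13.2694

500.3541 billion cells


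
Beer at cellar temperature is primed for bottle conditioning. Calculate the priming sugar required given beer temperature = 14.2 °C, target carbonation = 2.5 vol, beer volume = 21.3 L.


residual = 14.695·(0.01821 + 0.09011·e^(−0.04·T));  sugar = (target − residual)·4.0·V
residual = 14.695·(0.01821 + 0.09011·e^(−0.04·14.2)) = 1.0179
sugar = (2.5 − 1.0179)·4.0·21.3

126.2711 g


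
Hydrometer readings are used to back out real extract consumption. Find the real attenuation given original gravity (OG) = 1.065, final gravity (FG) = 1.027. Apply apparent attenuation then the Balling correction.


AA = (OG−FG)/(OG−1)·100;  RA = AA·0.8192
AA = (1.065 − 1.027)/(1.065 − 1)·100 = 58.4615
RA = 58.4615·0.8192

47.8917 %


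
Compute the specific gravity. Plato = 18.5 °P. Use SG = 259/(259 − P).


SG = 259/(259 − 18.5)

1.0769


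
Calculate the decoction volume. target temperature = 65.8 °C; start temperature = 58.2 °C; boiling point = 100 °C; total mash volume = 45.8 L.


V_dec = V_total·(T_target − T_start)/(T_boil − T_start)
V_dec = 45.8·(65.8 − 58.2)/(100 − 58.2)

8.3273 L


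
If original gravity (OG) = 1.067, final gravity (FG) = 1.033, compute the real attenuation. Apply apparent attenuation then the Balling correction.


AA = (OG−FG)/(OG−1)·100;  RA = AA·0.8192
AA = (1.067 − 1.033)/(1.067 − 1)·100 = 50.7463
RA = 50.7463·0.8192

41.5713 %


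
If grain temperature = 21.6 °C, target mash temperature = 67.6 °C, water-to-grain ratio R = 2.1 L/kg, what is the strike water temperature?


T_strike = (0.41/R)·(T_mash − T_grain) + T_mash
T_strike = (0.41/2.1)·(67.6 − 21.6) + 67.6

76.5810 °C


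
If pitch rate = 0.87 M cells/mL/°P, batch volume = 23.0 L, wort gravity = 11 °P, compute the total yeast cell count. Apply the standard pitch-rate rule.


cells (billions) = rate · V_L · °P
cells = 0.87 · 23.0 · 11

220.1100 billion cells


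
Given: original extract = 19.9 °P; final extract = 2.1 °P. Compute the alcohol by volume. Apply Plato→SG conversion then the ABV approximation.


SG = 259/(259 − P);  ABV = (OG − FG)·131.25
OG = 259/(259 − 19.9) = 1.0832
FG = 259/(259 − 2.1) = 1.0082
ABV = (1.0832 − 1.0082)·131.25

9.8509 % ABV


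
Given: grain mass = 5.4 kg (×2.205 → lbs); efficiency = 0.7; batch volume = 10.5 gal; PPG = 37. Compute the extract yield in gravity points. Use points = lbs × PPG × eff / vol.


lbs = 5.4 × 2.205 = 11.9070
points = 11.9070 × 37 × 0.7 / 10.5

29.3706 points


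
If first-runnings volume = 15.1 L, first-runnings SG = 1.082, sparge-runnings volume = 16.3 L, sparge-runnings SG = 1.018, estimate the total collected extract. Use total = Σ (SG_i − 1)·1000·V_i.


first = (1.082 − 1)·1000·15.1 = 1238.2000
sparge = (1.018 − 1)·1000·16.3 = 293.4000
total = 1238.2000 + 293.4000

1531.6000 gravity·L


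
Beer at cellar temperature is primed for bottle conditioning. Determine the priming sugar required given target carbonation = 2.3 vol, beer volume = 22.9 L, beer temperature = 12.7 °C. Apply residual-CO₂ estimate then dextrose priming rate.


residual = 14.695·(0.01821 + 0.09011·e^(−0.04·T));  sugar = (target − residual)·4.0·V
residual = 14.695·(0.01821 + 0.09011·e^(−0.04·12.7)) = 1.0643
sugar = (2.3 − 1.0643)·4.0·22.9

113.1861 g


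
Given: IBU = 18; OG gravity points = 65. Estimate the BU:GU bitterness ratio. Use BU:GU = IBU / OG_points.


BU:GU = 18 / 65

0.2769


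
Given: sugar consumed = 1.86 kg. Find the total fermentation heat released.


Q = m_sugar · 590 kJ/kg
Q = 1.86 · 590

1097.4000 kJ


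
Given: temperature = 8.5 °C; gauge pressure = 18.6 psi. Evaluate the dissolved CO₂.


vols = (P + 14.695)·(0.01821 + 0.09011·e^(−0.04·T))
vols = (18.6 + 14.695)·(0.01821 + 0.09011·e^(−0.04·8.5))

2.7418 volumes


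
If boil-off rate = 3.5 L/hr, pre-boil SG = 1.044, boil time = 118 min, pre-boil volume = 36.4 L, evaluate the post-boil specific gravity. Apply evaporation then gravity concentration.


V_post = V_pre − rate·(t/60);  SG_post = 1 + (SG_pre−1)·V_pre/V_post
V_post = 36.4 − 3.5·(118/60) = 29.5167
SG_post = 1 + (1.044 − 1)·36.4/29.5167

1.0543


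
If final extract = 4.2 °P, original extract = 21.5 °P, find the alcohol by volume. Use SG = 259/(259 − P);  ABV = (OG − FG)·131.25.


OG = 259/(259 − 21.5) = 1.0905
FG = 259/(259 − 4.2) = 1.0165
ABV = (1.0905 − 1.0165)·131.25

9.7181 % ABV


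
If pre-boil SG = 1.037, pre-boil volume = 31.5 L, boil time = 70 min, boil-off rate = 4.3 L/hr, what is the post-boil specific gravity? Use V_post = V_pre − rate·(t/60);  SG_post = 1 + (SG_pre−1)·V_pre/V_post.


V_post = 31.5 − 4.3·(70/60) = 26.4833
SG_post = 1 + (1.037 − 1)·31.5/26.4833

1.0440


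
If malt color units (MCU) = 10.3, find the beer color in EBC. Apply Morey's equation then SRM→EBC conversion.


SRM = 1.4922·MCU^0.6859;  EBC = SRM·1.97
SRM = 1.4922·10.3^0.6859 = 7.3881
EBC = 7.3881·1.97

14.5545 EBC


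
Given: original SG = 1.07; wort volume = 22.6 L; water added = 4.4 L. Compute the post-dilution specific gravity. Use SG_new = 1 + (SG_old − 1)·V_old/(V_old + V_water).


pts = (1.07 − 1)·1000·22.6/(22.6 + 4.4) = 58.5926
SG_new = 1 + 58.5926/1000

1.0586


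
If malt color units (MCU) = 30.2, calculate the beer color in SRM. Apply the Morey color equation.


SRM = 1.4922 · MCU^0.6859
SRM = 1.4922 · 30.2^0.6859

15.4513 SRM


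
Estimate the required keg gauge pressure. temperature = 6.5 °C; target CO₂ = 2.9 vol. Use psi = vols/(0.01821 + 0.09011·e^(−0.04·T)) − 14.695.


psi = 2.9/(0.01821 + 0.09011·e^(−0.04·6.5)) − 14.695

18.3762 psi


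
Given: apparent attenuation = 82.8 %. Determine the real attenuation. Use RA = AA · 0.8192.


RA = 82.8 · 0.8192

67.8298 %


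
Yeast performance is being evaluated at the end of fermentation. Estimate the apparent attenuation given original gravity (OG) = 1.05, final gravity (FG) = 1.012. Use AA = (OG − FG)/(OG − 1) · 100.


AA = (1.05 − 1.012)/(1.05 − 1) · 100

76.0000 %


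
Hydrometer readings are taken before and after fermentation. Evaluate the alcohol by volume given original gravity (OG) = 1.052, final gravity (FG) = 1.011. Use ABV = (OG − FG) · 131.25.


ABV = (1.052 − 1.011) · 131.25

5.3813 % ABV


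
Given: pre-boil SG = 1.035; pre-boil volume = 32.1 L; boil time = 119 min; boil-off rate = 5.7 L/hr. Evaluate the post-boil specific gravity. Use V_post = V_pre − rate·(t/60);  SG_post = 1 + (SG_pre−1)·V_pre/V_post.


V_post = 32.1 − 5.7·(119/60) = 20.7950
SG_post = 1 + (1.035 − 1)·32.1/20.7950

1.0540


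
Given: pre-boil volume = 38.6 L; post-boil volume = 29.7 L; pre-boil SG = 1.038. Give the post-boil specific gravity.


SG_post = 1 + (SG_pre − 1)·V_pre/V_post
pts_pre = (1.038 − 1)·1000 = 38.0000
pts_post = 38.0000·38.6/29.7 = 49.3872
SG_post = 1 + 49.3872/1000

1.0494


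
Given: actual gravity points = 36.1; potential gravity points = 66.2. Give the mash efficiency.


efficiency = actual / potential × 100
efficiency = 36.1 / 66.2 × 100

54.5317 %


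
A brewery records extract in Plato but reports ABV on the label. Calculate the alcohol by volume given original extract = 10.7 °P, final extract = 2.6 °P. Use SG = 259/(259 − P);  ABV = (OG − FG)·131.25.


OG = 259/(259 − 10.7) = 1.0431
FG = 259/(259 − 2.6) = 1.0101
ABV = (1.0431 − 1.0101)·131.25

4.3250 % ABV


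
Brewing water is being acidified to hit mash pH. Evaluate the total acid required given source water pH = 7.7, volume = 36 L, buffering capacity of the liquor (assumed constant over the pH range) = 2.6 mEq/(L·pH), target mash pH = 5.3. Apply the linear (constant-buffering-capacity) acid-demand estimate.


acid = buffering capacity · (pH_source − pH_target) · V
acid = 2.6 · (7.7 − 5.3) · 36

224.6400 mEq


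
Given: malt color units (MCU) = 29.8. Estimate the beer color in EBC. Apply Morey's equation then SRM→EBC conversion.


SRM = 1.4922·MCU^0.6859;  EBC = SRM·1.97
SRM = 1.4922·29.8^0.6859 = 15.3106
EBC = 15.3106·1.97

30.1619 EBC


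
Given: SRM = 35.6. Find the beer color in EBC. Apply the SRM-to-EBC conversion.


EBC = SRM · 1.97
EBC = 35.6 · 1.97

70.1320 EBC


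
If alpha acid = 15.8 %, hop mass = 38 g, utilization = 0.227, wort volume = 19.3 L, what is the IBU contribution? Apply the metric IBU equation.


IBU = (α/100)·mass·U·1000 / V
IBU = (15.8/100)·38·0.227·1000 / 19.3

70.6170 IBU


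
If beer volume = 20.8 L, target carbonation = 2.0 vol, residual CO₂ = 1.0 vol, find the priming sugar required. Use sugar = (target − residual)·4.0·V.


sugar = (2.0 − 1.0)·4.0·20.8

83.2000 g


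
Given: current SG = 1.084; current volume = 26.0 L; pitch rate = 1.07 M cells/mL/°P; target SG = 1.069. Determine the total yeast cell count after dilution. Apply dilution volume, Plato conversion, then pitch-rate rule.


V_w = V·((SG_c−1)/(SG_t−1)−1);  °P = 259 − 259/SG_t;  cells = rate·(V+V_w)·°P
V_w = 26.0·((1.084−1)/(1.069−1)−1) = 5.6522
V_final = 26.0 + 5.6522 = 31.6522
°P = 259 − 259/1.069 = 16.7175
cells = 1.07·31.6522·16.7175

566.1851 billion cells


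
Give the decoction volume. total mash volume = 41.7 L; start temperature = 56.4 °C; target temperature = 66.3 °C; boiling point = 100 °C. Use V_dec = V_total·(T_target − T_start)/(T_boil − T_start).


V_dec = 41.7·(66.3 − 56.4)/(100 − 56.4)

9.4686 L


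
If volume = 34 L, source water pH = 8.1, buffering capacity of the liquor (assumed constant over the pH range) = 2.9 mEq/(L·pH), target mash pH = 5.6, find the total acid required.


acid = buffering capacity · (pH_source − pH_target) · V
acid = 2.9 · (8.1 − 5.6) · 34

246.5000 mEq


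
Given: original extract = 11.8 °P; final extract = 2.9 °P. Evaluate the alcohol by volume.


SG = 259/(259 − P);  ABV = (OG − FG)·131.25
OG = 259/(259 − 11.8) = 1.0477
FG = 259/(259 − 2.9) = 1.0113
ABV = (1.0477 − 1.0113)·131.25

4.7789 % ABV


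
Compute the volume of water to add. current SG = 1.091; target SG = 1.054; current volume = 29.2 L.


V_water = V·((SG_curr − 1)/(SG_target − 1) − 1)
V_water = 29.2·((1.091 − 1)/(1.054 − 1) − 1)

20.0074 L


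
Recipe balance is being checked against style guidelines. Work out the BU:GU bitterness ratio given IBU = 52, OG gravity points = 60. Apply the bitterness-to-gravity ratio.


BU:GU = IBU / OG_points
BU:GU = 52 / 60

0.8667


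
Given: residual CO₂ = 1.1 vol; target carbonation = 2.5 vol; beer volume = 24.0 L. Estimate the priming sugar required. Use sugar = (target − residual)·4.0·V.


sugar = (2.5 − 1.1)·4.0·24.0

134.4000 g


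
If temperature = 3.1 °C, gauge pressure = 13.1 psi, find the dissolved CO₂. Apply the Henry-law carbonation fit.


vols = (P + 14.695)·(0.01821 + 0.09011·e^(−0.04·T))
vols = (13.1 + 14.695)·(0.01821 + 0.09011·e^(−0.04·3.1))

2.7187 volumes


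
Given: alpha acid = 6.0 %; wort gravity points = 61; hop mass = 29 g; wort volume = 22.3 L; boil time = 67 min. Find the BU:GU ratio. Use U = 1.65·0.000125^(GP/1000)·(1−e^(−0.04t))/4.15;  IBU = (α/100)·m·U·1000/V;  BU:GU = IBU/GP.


U = 1.65·0.000125^(61/1000)·(1−e^(−0.04·67))/4.15 = 0.2140
IBU = (6.0/100)·29·0.2140·1000/22.3 = 16.7011
BU:GU = 16.7011/61

0.2738


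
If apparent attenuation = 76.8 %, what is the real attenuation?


RA = AA · 0.8192
RA = 76.8 · 0.8192

62.9146 %


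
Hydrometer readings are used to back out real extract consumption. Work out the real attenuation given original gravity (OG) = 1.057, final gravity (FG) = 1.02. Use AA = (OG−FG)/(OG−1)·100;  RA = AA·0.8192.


AA = (1.057 − 1.02)/(1.057 − 1)·100 = 64.9123
RA = 64.9123·0.8192

53.1761 %


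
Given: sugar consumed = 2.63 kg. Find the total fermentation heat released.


Q = m_sugar · 590 kJ/kg
Q = 2.63 · 590

1551.7000 kJ


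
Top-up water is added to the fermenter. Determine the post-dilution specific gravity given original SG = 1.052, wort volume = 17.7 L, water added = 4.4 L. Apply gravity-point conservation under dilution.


SG_new = 1 + (SG_old − 1)·V_old/(V_old + V_water)
pts = (1.052 − 1)·1000·17.7/(17.7 + 4.4) = 41.6471
SG_new = 1 + 41.6471/1000

1.0416


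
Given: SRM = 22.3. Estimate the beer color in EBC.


EBC = SRM · 1.97
EBC = 22.3 · 1.97

43.9310 EBC


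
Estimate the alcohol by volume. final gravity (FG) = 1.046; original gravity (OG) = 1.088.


ABV = (OG − FG) · 131.25
ABV = (1.088 − 1.046) · 131.25

5.5125 % ABV


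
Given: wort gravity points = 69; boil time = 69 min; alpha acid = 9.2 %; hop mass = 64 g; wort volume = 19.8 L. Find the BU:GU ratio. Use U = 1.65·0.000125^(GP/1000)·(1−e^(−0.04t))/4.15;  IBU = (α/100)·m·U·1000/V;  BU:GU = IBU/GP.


U = 1.65·0.000125^(69/1000)·(1−e^(−0.04·69))/4.15 = 0.2003
IBU = (9.2/100)·64·0.2003·1000/19.8 = 59.5703
BU:GU = 59.5703/69

0.8633


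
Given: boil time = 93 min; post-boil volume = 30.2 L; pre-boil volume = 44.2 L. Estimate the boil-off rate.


rate = (V_pre − V_post) / (t_min/60)
rate = (44.2 − 30.2) / (93/60)

9.0323 L/hr


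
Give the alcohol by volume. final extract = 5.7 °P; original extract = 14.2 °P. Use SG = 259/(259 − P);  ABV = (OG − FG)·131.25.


OG = 259/(259 − 14.2) = 1.0580
FG = 259/(259 − 5.7) = 1.0225
ABV = (1.0580 − 1.0225)·131.25

4.6598 % ABV


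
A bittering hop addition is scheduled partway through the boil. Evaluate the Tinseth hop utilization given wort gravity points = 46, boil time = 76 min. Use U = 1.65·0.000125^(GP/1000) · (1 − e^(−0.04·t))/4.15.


bigness = 1.65·0.000125^(46/1000) = 1.0913
boil_factor = (1 − e^(−0.04·76))/4.15 = 0.2294
U = 1.0913 · 0.2294

0.2504


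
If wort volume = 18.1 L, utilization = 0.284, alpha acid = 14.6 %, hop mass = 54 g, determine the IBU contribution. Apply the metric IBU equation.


IBU = (α/100)·mass·U·1000 / V
IBU = (14.6/100)·54·0.284·1000 / 18.1

123.7048 IBU


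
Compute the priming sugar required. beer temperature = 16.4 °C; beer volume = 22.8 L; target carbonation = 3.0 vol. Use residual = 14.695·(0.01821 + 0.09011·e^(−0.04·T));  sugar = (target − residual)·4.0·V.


residual = 14.695·(0.01821 + 0.09011·e^(−0.04·16.4)) = 0.9547
sugar = (3.0 − 0.9547)·4.0·22.8

186.5281 g


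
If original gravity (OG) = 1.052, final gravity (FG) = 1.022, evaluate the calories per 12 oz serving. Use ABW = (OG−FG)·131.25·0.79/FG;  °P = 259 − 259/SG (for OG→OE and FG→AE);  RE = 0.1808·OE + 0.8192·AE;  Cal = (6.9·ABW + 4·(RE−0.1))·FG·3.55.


ABW = (1.052 − 1.022)·131.25·0.79/1.022 = 3.0437
OE = 259 − 259/1.052 = 12.8023 °P
AE = 259 − 259/1.022 = 5.5753 °P
RE = 0.1808·12.8023 + 0.8192·5.5753 = 6.8820 °P
Cal = (6.9·3.0437 + 4·(6.8820−0.1))·1.022·3.55

174.6175 kcal


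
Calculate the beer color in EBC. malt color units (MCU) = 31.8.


SRM = 1.4922·MCU^0.6859;  EBC = SRM·1.97
SRM = 1.4922·31.8^0.6859 = 16.0082
EBC = 16.0082·1.97

31.5361 EBC


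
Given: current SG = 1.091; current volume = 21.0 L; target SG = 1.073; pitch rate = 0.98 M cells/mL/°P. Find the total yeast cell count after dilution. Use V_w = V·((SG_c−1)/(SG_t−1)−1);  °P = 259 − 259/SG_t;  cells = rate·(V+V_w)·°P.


V_w = 21.0·((1.091−1)/(1.073−1)−1) = 5.1781
V_final = 21.0 + 5.1781 = 26.1781
°P = 259 − 259/1.073 = 17.6207
cells = 0.98·26.1781·17.6207

452.0503 billion cells


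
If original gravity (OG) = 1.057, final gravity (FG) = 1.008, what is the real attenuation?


AA = (OG−FG)/(OG−1)·100;  RA = AA·0.8192
AA = (1.057 − 1.008)/(1.057 − 1)·100 = 85.9649
RA = 85.9649·0.8192

70.4225 %


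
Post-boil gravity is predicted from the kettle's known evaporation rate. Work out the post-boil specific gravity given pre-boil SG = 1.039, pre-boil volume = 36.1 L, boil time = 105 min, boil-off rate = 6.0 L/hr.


V_post = V_pre − rate·(t/60);  SG_post = 1 + (SG_pre−1)·V_pre/V_post
V_post = 36.1 − 6.0·(105/60) = 25.6000
SG_post = 1 + (1.039 − 1)·36.1/25.6000

1.0550


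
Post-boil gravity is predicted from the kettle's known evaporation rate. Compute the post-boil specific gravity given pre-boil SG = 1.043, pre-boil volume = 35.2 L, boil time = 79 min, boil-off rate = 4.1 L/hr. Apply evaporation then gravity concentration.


V_post = V_pre − rate·(t/60);  SG_post = 1 + (SG_pre−1)·V_pre/V_post
V_post = 35.2 − 4.1·(79/60) = 29.8017
SG_post = 1 + (1.043 − 1)·35.2/29.8017

1.0508


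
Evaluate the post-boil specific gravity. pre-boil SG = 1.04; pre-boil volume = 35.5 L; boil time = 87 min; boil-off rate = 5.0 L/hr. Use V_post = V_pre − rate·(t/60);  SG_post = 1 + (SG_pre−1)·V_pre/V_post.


V_post = 35.5 − 5.0·(87/60) = 28.2500
SG_post = 1 + (1.04 − 1)·35.5/28.2500

1.0503


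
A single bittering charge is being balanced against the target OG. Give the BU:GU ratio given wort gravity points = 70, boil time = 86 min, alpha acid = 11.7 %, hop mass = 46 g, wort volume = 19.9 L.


U = 1.65·0.000125^(GP/1000)·(1−e^(−0.04t))/4.15;  IBU = (α/100)·m·U·1000/V;  BU:GU = IBU/GP
U = 1.65·0.000125^(70/1000)·(1−e^(−0.04·86))/4.15 = 0.2051
IBU = (11.7/100)·46·0.2051·1000/19.9 = 55.4826
BU:GU = 55.4826/70

0.7926


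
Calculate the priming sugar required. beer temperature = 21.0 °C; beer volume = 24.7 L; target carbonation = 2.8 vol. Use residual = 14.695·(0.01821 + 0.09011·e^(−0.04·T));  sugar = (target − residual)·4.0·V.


residual = 14.695·(0.01821 + 0.09011·e^(−0.04·21.0)) = 0.8393
sugar = (2.8 − 0.8393)·4.0·24.7

193.7218 g


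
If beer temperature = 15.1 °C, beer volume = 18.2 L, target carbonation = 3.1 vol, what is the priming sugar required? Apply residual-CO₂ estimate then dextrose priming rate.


residual = 14.695·(0.01821 + 0.09011·e^(−0.04·T));  sugar = (target − residual)·4.0·V
residual = 14.695·(0.01821 + 0.09011·e^(−0.04·15.1)) = 0.9914
sugar = (3.1 − 0.9914)·4.0·18.2

153.5051 g


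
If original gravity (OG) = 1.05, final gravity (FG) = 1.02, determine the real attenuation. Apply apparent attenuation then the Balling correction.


AA = (OG−FG)/(OG−1)·100;  RA = AA·0.8192
AA = (1.05 − 1.02)/(1.05 − 1)·100 = 60.0000
RA = 60.0000·0.8192

49.1520 %


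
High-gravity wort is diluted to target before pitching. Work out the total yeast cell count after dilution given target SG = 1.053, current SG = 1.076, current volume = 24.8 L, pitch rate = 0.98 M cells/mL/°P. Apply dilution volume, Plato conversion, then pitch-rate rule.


V_w = V·((SG_c−1)/(SG_t−1)−1);  °P = 259 − 259/SG_t;  cells = rate·(V+V_w)·°P
V_w = 24.8·((1.076−1)/(1.053−1)−1) = 10.7623
V_final = 24.8 + 10.7623 = 35.5623
°P = 259 − 259/1.053 = 13.0361
cells = 0.98·35.5623·13.0361

454.3209 billion cells


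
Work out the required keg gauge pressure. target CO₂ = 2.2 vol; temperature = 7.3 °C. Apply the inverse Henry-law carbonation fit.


psi = vols/(0.01821 + 0.09011·e^(−0.04·T)) − 14.695
psi = 2.2/(0.01821 + 0.09011·e^(−0.04·7.3)) − 14.695

11.0356 psi


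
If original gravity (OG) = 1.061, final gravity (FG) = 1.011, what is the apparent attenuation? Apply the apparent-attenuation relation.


AA = (OG − FG)/(OG − 1) · 100
AA = (1.061 − 1.011)/(1.061 − 1) · 100

81.9672 %


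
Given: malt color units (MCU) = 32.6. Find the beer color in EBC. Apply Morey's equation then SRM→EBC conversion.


SRM = 1.4922·MCU^0.6859;  EBC = SRM·1.97
SRM = 1.4922·32.6^0.6859 = 16.2833
EBC = 16.2833·1.97

32.0781 EBC


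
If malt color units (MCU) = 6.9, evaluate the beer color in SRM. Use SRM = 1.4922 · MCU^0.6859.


SRM = 1.4922 · 6.9^0.6859

5.6130 SRM


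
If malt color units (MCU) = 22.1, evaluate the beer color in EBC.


SRM = 1.4922·MCU^0.6859;  EBC = SRM·1.97
SRM = 1.4922·22.1^0.6859 = 12.4723
EBC = 12.4723·1.97

24.5704 EBC


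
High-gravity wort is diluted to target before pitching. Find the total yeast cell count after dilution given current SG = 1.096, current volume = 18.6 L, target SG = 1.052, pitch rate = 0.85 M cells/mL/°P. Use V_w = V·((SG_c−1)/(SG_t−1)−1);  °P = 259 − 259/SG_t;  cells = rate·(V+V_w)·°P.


V_w = 18.6·((1.096−1)/(1.052−1)−1) = 15.7385
V_final = 18.6 + 15.7385 = 34.3385
°P = 259 − 259/1.052 = 12.8023
cells = 0.85·34.3385·12.8023

373.6690 billion cells


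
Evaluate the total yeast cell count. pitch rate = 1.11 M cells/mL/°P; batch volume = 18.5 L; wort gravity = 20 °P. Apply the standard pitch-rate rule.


cells (billions) = rate · V_L · °P
cells = 1.11 · 18.5 · 20

410.7000 billion cells


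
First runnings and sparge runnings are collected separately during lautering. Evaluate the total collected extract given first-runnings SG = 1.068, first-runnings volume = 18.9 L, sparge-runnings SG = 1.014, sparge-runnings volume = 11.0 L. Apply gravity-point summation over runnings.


total = Σ (SG_i − 1)·1000·V_i
first = (1.068 − 1)·1000·18.9 = 1285.2000
sparge = (1.014 − 1)·1000·11.0 = 154.0000
total = 1285.2000 + 154.0000

1439.2000 gravity·L


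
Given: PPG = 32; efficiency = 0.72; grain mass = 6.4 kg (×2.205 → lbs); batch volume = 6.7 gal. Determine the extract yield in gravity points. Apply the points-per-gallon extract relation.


points = lbs × PPG × eff / vol
lbs = 6.4 × 2.205 = 14.1120
points = 14.1120 × 32 × 0.72 / 6.7

48.5284 points


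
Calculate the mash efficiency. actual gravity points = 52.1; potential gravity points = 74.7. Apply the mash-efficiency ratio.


efficiency = actual / potential × 100
efficiency = 52.1 / 74.7 × 100

69.7456 %


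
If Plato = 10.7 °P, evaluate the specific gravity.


SG = 259/(259 − P)
SG = 259/(259 − 10.7)

1.0431


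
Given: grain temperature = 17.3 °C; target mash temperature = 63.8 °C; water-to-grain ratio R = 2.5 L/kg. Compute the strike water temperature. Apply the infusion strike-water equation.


T_strike = (0.41/R)·(T_mash − T_grain) + T_mash
T_strike = (0.41/2.5)·(63.8 − 17.3) + 63.8

71.4260 °C


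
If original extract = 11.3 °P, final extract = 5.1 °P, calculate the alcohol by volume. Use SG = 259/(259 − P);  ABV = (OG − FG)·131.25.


OG = 259/(259 − 11.3) = 1.0456
FG = 259/(259 − 5.1) = 1.0201
ABV = (1.0456 − 1.0201)·131.25

3.3512 % ABV


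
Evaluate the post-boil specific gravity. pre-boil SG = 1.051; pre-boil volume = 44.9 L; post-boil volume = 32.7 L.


SG_post = 1 + (SG_pre − 1)·V_pre/V_post
pts_pre = (1.051 − 1)·1000 = 51.0000
pts_post = 51.0000·44.9/32.7 = 70.0275
SG_post = 1 + 70.0275/1000

1.0700


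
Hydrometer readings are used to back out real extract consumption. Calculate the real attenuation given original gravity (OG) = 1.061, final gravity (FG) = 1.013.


AA = (OG−FG)/(OG−1)·100;  RA = AA·0.8192
AA = (1.061 − 1.013)/(1.061 − 1)·100 = 78.6885
RA = 78.6885·0.8192

64.4616 %


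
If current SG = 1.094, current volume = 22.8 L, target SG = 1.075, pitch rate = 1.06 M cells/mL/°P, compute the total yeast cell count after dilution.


V_w = V·((SG_c−1)/(SG_t−1)−1);  °P = 259 − 259/SG_t;  cells = rate·(V+V_w)·°P
V_w = 22.8·((1.094−1)/(1.075−1)−1) = 5.7760
V_final = 22.8 + 5.7760 = 28.5760
°P = 259 − 259/1.075 = 18.0698
cells = 1.06·28.5760·18.0698

547.3434 billion cells


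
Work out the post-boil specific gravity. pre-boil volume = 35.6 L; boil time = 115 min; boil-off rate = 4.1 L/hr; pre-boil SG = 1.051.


V_post = V_pre − rate·(t/60);  SG_post = 1 + (SG_pre−1)·V_pre/V_post
V_post = 35.6 − 4.1·(115/60) = 27.7417
SG_post = 1 + (1.051 − 1)·35.6/27.7417

1.0654


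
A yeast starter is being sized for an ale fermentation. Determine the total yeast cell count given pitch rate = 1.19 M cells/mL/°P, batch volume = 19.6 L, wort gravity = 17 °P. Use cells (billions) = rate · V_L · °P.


cells = 1.19 · 19.6 · 17

396.5080 billion cells


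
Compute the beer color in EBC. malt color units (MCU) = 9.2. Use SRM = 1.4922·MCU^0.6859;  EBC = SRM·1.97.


SRM = 1.4922·9.2^0.6859 = 6.8374
EBC = 6.8374·1.97

13.4696 EBC


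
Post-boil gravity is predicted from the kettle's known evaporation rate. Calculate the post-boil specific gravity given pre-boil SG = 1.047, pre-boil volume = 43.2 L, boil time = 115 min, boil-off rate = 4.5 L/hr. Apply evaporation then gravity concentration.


V_post = V_pre − rate·(t/60);  SG_post = 1 + (SG_pre−1)·V_pre/V_post
V_post = 43.2 − 4.5·(115/60) = 34.5750
SG_post = 1 + (1.047 − 1)·43.2/34.5750

1.0587


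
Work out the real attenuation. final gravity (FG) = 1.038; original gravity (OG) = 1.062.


AA = (OG−FG)/(OG−1)·100;  RA = AA·0.8192
AA = (1.062 − 1.038)/(1.062 − 1)·100 = 38.7097
RA = 38.7097·0.8192

31.7110 %


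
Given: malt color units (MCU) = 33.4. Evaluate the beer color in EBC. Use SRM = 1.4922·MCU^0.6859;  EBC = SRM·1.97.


SRM = 1.4922·33.4^0.6859 = 16.5564
EBC = 16.5564·1.97

32.6160 EBC


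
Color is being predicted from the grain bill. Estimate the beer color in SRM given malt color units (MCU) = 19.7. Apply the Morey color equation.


SRM = 1.4922 · MCU^0.6859
SRM = 1.4922 · 19.7^0.6859

11.5266 SRM


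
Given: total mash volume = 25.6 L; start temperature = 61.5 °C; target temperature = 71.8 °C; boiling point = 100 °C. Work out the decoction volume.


V_dec = V_total·(T_target − T_start)/(T_boil − T_start)
V_dec = 25.6·(71.8 − 61.5)/(100 − 61.5)

6.8488 L


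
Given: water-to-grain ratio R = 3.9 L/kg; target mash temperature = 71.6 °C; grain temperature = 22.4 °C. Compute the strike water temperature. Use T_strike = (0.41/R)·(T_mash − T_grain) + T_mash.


T_strike = (0.41/3.9)·(71.6 − 22.4) + 71.6

76.7723 °C


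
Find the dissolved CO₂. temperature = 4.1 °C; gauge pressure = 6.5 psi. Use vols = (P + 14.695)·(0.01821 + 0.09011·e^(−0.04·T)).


vols = (6.5 + 14.695)·(0.01821 + 0.09011·e^(−0.04·4.1))

2.0070 volumes


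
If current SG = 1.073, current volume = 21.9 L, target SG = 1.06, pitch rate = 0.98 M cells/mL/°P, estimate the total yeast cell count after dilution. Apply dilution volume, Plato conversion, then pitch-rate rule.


V_w = V·((SG_c−1)/(SG_t−1)−1);  °P = 259 − 259/SG_t;  cells = rate·(V+V_w)·°P
V_w = 21.9·((1.073−1)/(1.06−1)−1) = 4.7450
V_final = 21.9 + 4.7450 = 26.6450
°P = 259 − 259/1.06 = 14.6604
cells = 0.98·26.6450·14.6604

382.8132 billion cells


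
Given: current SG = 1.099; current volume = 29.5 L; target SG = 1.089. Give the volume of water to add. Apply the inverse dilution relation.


V_water = V·((SG_curr − 1)/(SG_target − 1) − 1)
V_water = 29.5·((1.099 − 1)/(1.089 − 1) − 1)

3.3146 L


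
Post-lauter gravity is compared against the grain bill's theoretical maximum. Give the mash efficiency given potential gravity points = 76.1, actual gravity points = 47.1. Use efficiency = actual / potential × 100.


efficiency = 47.1 / 76.1 × 100

61.8922 %


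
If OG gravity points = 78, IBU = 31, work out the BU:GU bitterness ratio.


BU:GU = IBU / OG_points
BU:GU = 31 / 78

0.3974


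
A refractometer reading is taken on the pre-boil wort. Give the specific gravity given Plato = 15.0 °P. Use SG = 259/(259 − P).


SG = 259/(259 − 15.0)

1.0615


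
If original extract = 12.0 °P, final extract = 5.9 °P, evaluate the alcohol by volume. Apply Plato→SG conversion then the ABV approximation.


SG = 259/(259 − P);  ABV = (OG − FG)·131.25
OG = 259/(259 − 12.0) = 1.0486
FG = 259/(259 − 5.9) = 1.0233
ABV = (1.0486 − 1.0233)·131.25

3.3170 % ABV


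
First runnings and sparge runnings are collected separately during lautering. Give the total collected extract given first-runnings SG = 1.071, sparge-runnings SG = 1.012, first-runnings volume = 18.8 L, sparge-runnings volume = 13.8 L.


total = Σ (SG_i − 1)·1000·V_i
first = (1.071 − 1)·1000·18.8 = 1334.8000
sparge = (1.012 − 1)·1000·13.8 = 165.6000
total = 1334.8000 + 165.6000

1500.4000 gravity·L


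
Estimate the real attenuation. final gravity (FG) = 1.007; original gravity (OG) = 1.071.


AA = (OG−FG)/(OG−1)·100;  RA = AA·0.8192
AA = (1.071 − 1.007)/(1.071 − 1)·100 = 90.1408
RA = 90.1408·0.8192

73.8434 %


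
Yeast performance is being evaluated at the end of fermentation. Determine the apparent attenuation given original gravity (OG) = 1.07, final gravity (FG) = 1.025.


AA = (OG − FG)/(OG − 1) · 100
AA = (1.07 − 1.025)/(1.07 − 1) · 100

64.2857 %


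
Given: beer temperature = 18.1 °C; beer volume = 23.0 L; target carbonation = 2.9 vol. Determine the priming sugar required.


residual = 14.695·(0.01821 + 0.09011·e^(−0.04·T));  sugar = (target − residual)·4.0·V
residual = 14.695·(0.01821 + 0.09011·e^(−0.04·18.1)) = 0.9096
sugar = (2.9 − 0.9096)·4.0·23.0

183.1201 g


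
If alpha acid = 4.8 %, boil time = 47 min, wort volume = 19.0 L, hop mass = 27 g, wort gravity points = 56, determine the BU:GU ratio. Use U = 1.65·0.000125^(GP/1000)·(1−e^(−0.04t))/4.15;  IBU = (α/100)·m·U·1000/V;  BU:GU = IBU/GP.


U = 1.65·0.000125^(56/1000)·(1−e^(−0.04·47))/4.15 = 0.2037
IBU = (4.8/100)·27·0.2037·1000/19.0 = 13.8934
BU:GU = 13.8934/56

0.2481


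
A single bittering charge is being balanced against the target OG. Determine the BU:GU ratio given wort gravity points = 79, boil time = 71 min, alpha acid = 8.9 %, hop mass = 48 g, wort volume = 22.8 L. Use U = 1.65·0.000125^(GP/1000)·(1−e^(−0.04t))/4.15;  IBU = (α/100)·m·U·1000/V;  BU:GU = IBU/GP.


U = 1.65·0.000125^(79/1000)·(1−e^(−0.04·71))/4.15 = 0.1841
IBU = (8.9/100)·48·0.1841·1000/22.8 = 34.4860
BU:GU = 34.4860/79

0.4365


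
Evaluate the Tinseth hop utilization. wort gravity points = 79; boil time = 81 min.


U = 1.65·0.000125^(GP/1000) · (1 − e^(−0.04·t))/4.15
bigness = 1.65·0.000125^(79/1000) = 0.8112
boil_factor = (1 − e^(−0.04·81))/4.15 = 0.2315
U = 0.8112 · 0.2315

0.1878


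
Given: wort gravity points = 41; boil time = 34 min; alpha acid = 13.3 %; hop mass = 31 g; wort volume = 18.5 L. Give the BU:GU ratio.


U = 1.65·0.000125^(GP/1000)·(1−e^(−0.04t))/4.15;  IBU = (α/100)·m·U·1000/V;  BU:GU = IBU/GP
U = 1.65·0.000125^(41/1000)·(1−e^(−0.04·34))/4.15 = 0.2045
IBU = (13.3/100)·31·0.2045·1000/18.5 = 45.5657
BU:GU = 45.5657/41

1.1114


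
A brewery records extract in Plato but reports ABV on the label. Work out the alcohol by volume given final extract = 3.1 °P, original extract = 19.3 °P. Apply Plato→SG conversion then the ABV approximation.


SG = 259/(259 − P);  ABV = (OG − FG)·131.25
OG = 259/(259 − 19.3) = 1.0805
FG = 259/(259 − 3.1) = 1.0121
ABV = (1.0805 − 1.0121)·131.25

8.9779 % ABV


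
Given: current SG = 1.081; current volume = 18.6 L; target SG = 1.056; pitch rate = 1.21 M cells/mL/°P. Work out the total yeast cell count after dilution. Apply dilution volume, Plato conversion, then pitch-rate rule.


V_w = V·((SG_c−1)/(SG_t−1)−1);  °P = 259 − 259/SG_t;  cells = rate·(V+V_w)·°P
V_w = 18.6·((1.081−1)/(1.056−1)−1) = 8.3036
V_final = 18.6 + 8.3036 = 26.9036
°P = 259 − 259/1.056 = 13.7348
cells = 1.21·26.9036·13.7348

447.1149 billion cells


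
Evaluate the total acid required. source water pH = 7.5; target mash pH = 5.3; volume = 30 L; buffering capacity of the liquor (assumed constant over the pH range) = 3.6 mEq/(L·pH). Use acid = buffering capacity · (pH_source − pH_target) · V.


acid = 3.6 · (7.5 − 5.3) · 30

237.6000 mEq


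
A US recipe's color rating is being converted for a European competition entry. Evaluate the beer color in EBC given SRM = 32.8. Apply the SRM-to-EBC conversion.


EBC = SRM · 1.97
EBC = 32.8 · 1.97

64.6160 EBC


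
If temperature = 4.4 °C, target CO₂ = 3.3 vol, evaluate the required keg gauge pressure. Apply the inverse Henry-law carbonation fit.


psi = vols/(0.01821 + 0.09011·e^(−0.04·T)) − 14.695
psi = 3.3/(0.01821 + 0.09011·e^(−0.04·4.4)) − 14.695

20.4945 psi


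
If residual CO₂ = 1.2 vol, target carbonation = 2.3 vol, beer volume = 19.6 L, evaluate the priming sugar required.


sugar = (target − residual)·4.0·V
sugar = (2.3 − 1.2)·4.0·19.6

86.2400 g


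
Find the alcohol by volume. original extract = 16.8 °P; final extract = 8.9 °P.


SG = 259/(259 − P);  ABV = (OG − FG)·131.25
OG = 259/(259 − 16.8) = 1.0694
FG = 259/(259 − 8.9) = 1.0356
ABV = (1.0694 − 1.0356)·131.25

4.4334 % ABV


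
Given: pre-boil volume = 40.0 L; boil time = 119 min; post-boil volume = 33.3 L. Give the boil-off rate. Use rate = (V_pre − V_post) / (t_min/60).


rate = (40.0 − 33.3) / (119/60)

3.3782 L/hr


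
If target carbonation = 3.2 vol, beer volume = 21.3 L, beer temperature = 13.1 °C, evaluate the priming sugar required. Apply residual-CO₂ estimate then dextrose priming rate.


residual = 14.695·(0.01821 + 0.09011·e^(−0.04·T));  sugar = (target − residual)·4.0·V
residual = 14.695·(0.01821 + 0.09011·e^(−0.04·13.1)) = 1.0517
sugar = (3.2 − 1.0517)·4.0·21.3

183.0354 g


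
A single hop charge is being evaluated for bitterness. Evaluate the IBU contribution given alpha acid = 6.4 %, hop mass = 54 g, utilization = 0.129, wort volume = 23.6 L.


IBU = (α/100)·mass·U·1000 / V
IBU = (6.4/100)·54·0.129·1000 / 23.6

18.8908 IBU


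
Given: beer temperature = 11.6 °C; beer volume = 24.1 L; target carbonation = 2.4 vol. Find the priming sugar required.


residual = 14.695·(0.01821 + 0.09011·e^(−0.04·T));  sugar = (target − residual)·4.0·V
residual = 14.695·(0.01821 + 0.09011·e^(−0.04·11.6)) = 1.1002
sugar = (2.4 − 1.1002)·4.0·24.1

125.3023 g
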